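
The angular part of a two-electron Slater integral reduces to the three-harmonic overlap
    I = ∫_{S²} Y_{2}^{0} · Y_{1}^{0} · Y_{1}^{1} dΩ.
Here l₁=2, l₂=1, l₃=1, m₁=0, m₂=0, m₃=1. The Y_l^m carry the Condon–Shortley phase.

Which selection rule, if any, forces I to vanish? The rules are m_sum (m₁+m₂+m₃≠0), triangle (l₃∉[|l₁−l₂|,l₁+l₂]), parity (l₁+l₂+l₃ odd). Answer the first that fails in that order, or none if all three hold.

m_sum

Σmᵢ = 1  ✗
l₃∈[|l₁−l₂|,l₁+l₂]=[1,3], have l₃=1
Σlᵢ = 4 ⇒ even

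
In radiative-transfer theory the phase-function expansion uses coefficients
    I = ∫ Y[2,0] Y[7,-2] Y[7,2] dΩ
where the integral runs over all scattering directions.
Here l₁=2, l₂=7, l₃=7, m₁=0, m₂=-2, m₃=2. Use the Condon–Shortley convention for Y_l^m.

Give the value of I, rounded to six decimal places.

0.125586

Checks pass: Σm=0; 16 even; l₃=7∈[5,9].
(2·2+1)(2·7+1)(2·7+1) = 1125
Δ: 2! 2! 12! / 17! → 1/185640
sum: t=0:+1/2419200 t=1:−1/518400 t=2:+1/2419200 = -1/907200
3j²(2 7 7; 0 0 0) = Δ·Π!·Σ² = 56/3315  (sign +1)
sum: t=0:+1/2419200 t=1:−1/967680 t=2:+1/8709120 = -11/21772800
3j²(2 7 7; 0 -2 2) = Δ·Π!·Σ² = 242/23205  (sign +1)
combine: 4πI² = 1125·56/3315·242/23205 = 9680/48841
take √, sign +1: I = 0.12558578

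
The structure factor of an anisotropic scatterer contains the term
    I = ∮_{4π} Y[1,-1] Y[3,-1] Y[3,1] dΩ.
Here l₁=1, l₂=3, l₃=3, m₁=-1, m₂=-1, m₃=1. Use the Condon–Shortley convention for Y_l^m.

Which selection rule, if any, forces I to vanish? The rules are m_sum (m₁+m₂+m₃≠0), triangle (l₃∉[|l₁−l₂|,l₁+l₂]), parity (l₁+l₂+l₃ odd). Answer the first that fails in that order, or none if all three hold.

m_sum

Σmᵢ = -1  ✗
l₃∈[|l₁−l₂|,l₁+l₂]=[2,4], have l₃=3
Σlᵢ = 7 ⇒ odd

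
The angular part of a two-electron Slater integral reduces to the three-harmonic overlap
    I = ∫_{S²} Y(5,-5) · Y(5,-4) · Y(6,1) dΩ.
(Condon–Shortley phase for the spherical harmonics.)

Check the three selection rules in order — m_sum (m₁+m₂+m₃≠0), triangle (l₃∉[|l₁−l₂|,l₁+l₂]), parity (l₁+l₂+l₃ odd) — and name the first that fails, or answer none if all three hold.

m₁+m₂+m₃ = -5 − 4 + 1 = -8  ✗
triangle: |5−5|=0 ≤ l₃=6 ≤ 5+5=10
parity: l₁+l₂+l₃ = 16 is even

m_sum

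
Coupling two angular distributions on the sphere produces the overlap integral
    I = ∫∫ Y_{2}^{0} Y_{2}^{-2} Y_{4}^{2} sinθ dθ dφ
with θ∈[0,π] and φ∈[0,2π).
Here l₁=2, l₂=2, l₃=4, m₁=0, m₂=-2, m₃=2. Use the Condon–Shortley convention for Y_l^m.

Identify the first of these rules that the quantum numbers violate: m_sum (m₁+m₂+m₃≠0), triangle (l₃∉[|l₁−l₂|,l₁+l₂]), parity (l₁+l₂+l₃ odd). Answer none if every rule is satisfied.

none

m₁+m₂+m₃ = 0 − 2 + 2 = 0  ✓
triangle: |2−2|=0 ≤ l₃=4 ≤ 2+2=4  ✓
parity: l₁+l₂+l₃ = 8 is even  ✓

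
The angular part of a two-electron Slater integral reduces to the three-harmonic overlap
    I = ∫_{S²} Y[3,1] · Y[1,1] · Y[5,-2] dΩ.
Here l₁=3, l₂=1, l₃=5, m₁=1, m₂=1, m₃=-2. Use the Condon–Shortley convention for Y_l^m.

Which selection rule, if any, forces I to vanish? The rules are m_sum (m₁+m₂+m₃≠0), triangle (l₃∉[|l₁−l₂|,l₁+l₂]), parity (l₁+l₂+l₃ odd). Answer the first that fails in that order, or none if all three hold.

m₁+m₂+m₃ = 1 + 1 − 2 = 0  ✓
triangle: |3−1|=2 ≤ l₃=5 ≤ 3+1=4  ✗
parity: l₁+l₂+l₃ = 9 is odd

triangle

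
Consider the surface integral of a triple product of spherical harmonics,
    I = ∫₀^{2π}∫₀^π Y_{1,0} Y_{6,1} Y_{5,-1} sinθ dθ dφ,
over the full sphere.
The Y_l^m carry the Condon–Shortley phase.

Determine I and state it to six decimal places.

-0.241725

Rules hold: Σm=0, L=12 even, 5≤5≤7.
N = 3·13·11 = 429
Δ = 2!·0!·10!/13! = 1/858
Racah Σ t=1..1: t=1:−1/14400 = -1/14400
⇒ 3j(1 6 5; 0 0 0)² = 6/143, sgn +1
Racah Σ t=1..1: t=1:−1/17280 = -1/17280
⇒ 3j(1 6 5; 0 1 -1)² = 35/858, sgn -1
4πI² = N·(3j₀)²·(3jₘ)² = 105/143
I = -1·√(0.734266/4π) = -0.24172507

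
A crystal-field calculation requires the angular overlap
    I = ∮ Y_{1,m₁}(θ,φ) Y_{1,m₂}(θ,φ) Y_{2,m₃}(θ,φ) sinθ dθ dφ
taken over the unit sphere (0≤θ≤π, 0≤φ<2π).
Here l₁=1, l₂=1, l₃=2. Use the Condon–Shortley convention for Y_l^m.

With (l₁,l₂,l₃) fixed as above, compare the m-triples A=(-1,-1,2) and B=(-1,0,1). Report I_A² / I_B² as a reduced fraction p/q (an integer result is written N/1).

l's match ⇒ only the (l;m) 3-j factors differ between A and B.
A: triangle coeff Δ(1,1,2) = 1/30; Σ_t [0,0]: t=0:+1/4 = 1/4; (3j)²=1/5 [(1 1 2; -1 -1 2)], sign=+1
B: triangle coeff Δ(1,1,2) = 1/30; Σ_t [0,0]: t=0:+1/2 = 1/2; (3j)²=1/10 [(1 1 2; -1 0 1)], sign=-1
I_A²/I_B² = (1/5)/(1/10) = 2/1

2/1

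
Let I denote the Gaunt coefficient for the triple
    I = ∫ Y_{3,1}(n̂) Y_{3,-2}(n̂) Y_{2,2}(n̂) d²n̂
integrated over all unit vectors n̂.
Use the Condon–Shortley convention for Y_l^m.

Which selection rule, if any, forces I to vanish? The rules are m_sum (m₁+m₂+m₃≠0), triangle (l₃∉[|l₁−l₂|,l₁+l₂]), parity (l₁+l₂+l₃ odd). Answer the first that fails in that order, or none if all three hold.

m_sum

azimuthal sum: 1 − 2 + 2 = 1  ✗
0 ≤ 2 ≤ 6 (triangle on l)
L = 3 + 3 + 2 = 8 (even)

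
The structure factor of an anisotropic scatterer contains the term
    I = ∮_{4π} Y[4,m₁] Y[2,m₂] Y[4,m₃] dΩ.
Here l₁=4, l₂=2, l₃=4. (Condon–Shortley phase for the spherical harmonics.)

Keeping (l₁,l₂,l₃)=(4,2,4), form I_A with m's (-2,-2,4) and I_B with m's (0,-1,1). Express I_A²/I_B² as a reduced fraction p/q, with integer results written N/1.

28/5

l's match ⇒ only the (l;m) 3-j factors differ between A and B.
A: triangle coeff Δ(4,2,4) = 1/13860; Σ_t [0,0]: t=0:+1/2880 = 1/2880; (3j)²=2/165 [(4 2 4; -2 -2 4)], sign=+1
B: triangle coeff Δ(4,2,4) = 1/13860; Σ_t [0,1]: t=0:+1/96 t=1:−1/72 = -1/288; (3j)²=1/462 [(4 2 4; 0 -1 1)], sign=+1
I_A²/I_B² = (2/165)/(1/462) = 28/5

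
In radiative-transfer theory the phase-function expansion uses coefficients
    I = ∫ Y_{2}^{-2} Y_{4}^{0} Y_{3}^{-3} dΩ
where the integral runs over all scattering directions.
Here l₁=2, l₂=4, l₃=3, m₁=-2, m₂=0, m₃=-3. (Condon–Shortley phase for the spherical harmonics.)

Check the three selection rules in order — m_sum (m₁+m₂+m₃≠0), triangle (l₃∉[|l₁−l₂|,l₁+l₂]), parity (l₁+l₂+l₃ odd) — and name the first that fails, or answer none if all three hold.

m_sum

Σmᵢ = -5  ✗
l₃∈[|l₁−l₂|,l₁+l₂]=[2,6], have l₃=3
Σlᵢ = 9 ⇒ odd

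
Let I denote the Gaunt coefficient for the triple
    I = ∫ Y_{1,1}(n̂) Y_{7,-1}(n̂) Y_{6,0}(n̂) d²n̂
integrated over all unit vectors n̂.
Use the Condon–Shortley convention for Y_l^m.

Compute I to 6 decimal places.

Rules hold: Σm=0, L=14 even, 6≤6≤8.
N = 3·15·13 = 585
Δ = 2!·0!·12!/15! = 1/1365
Racah Σ t=1..1: t=1:−1/518400 = -1/518400
⇒ 3j(1 7 6; 0 0 0)² = 7/195, sgn -1
Racah Σ t=0..0: t=0:+1/1036800 = 1/1036800
⇒ 3j(1 7 6; 1 -1 0)² = 4/195, sgn +1
4πI² = N·(3j₀)²·(3jₘ)² = 28/65
I = -1·√(0.430769/4π) = -0.18514731

-0.185147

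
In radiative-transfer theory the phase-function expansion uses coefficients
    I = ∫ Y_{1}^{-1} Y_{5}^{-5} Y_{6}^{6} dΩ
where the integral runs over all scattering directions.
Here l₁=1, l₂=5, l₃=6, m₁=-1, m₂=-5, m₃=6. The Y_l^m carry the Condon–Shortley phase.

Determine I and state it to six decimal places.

Rules hold: Σm=0, L=12 even, 4≤6≤6.
N = 3·11·13 = 429
Δ = 0!·2!·10!/13! = 1/858
Racah Σ t=0..0: t=0:+1/14400 = 1/14400
⇒ 3j(1 5 6; 0 0 0)² = 6/143, sgn +1
Racah Σ t=0..0: t=0:+1/7257600 = 1/7257600
⇒ 3j(1 5 6; -1 -5 6)² = 1/13, sgn +1
4πI² = N·(3j₀)²·(3jₘ)² = 18/13
I = +1·√(1.38462/4π) = 0.33194004

0.331940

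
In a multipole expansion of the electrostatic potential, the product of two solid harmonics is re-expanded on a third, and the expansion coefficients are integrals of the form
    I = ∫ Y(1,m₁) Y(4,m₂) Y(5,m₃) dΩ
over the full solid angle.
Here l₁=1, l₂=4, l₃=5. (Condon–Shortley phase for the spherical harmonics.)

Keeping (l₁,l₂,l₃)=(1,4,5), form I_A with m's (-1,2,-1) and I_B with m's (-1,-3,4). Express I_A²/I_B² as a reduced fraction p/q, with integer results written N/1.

l's match ⇒ only the (l;m) 3-j factors differ between A and B.
A: triangle coeff Δ(1,4,5) = 1/495; Σ_t [0,0]: t=0:+1/2880 = 1/2880; (3j)²=2/165 [(1 4 5; -1 2 -1)], sign=+1
B: triangle coeff Δ(1,4,5) = 1/495; Σ_t [0,0]: t=0:+1/10080 = 1/10080; (3j)²=4/55 [(1 4 5; -1 -3 4)], sign=-1
I_A²/I_B² = (2/165)/(4/55) = 1/6

1/6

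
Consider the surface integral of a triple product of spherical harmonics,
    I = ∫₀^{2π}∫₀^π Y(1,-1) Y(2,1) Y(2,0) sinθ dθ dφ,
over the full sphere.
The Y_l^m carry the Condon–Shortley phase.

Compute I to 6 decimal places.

L=5 odd ⇒ parity kills the (l;000) factor ⇒ I = 0

0.000000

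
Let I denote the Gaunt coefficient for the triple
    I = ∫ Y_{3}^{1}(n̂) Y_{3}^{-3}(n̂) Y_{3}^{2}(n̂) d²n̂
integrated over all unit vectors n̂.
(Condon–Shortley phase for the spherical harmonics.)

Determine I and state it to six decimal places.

L=9 odd ⇒ parity kills the (l;000) factor ⇒ I = 0

0.000000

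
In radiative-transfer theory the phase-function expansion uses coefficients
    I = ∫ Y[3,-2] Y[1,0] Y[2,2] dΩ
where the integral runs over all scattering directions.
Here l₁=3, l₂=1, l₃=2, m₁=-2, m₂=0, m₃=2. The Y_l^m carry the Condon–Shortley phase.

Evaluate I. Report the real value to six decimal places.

Checks pass: Σm=0; 6 even; l₃=2∈[2,4].
(2·3+1)(2·1+1)(2·2+1) = 105
Δ: 2! 4! 0! / 7! → 1/105
sum: t=1:−1/4 = -1/4
3j²(3 1 2; 0 0 0) = Δ·Π!·Σ² = 3/35  (sign -1)
sum: t=1:−1/24 = -1/24
3j²(3 1 2; -2 0 2) = Δ·Π!·Σ² = 1/21  (sign -1)
combine: 4πI² = 105·3/35·1/21 = 3/7
take √, sign +1: I = 0.18467439

0.184674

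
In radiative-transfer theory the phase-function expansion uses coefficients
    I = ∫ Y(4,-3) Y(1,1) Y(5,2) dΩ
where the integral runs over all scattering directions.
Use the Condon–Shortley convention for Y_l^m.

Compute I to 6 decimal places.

Checks pass: Σm=0; 10 even; l₃=5∈[3,5].
(2·4+1)(2·1+1)(2·5+1) = 297
Δ: 0! 8! 2! / 11! → 1/495
sum: t=0:+1/576 = 1/576
3j²(4 1 5; 0 0 0) = Δ·Π!·Σ² = 5/99  (sign -1)
sum: t=0:+1/10080 = 1/10080
3j²(4 1 5; -3 1 2) = Δ·Π!·Σ² = 1/165  (sign -1)
combine: 4πI² = 297·5/99·1/165 = 1/11
take √, sign +1: I = 0.08505478

0.085055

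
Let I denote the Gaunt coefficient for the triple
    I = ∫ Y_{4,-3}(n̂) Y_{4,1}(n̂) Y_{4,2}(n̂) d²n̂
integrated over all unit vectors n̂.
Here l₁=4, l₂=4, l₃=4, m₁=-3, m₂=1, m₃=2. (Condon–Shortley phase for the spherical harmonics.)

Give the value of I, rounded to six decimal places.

Rules hold: Σm=0, L=12 even, 0≤4≤8.
N = 9·9·9 = 729
Δ = 4!·4!·4!/13! = 1/450450
Racah Σ t=0..4: t=0:+1/13824 t=1:−1/216 t=2:+1/64 t=3:−1/216 t=4:+1/13824 = 5/768
⇒ 3j(4 4 4; 0 0 0)² = 18/1001, sgn +1
Racah Σ t=3..4: t=3:−1/576 t=4:+1/864 = -1/1728
⇒ 3j(4 4 4; -3 1 2)² = 5/1287, sgn -1
4πI² = N·(3j₀)²·(3jₘ)² = 7290/143143
I = -1·√(0.0509281/4π) = -0.06366105

-0.063661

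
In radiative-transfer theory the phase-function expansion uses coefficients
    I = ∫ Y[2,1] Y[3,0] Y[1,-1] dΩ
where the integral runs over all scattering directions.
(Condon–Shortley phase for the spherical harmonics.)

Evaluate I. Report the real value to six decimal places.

0.143048

m-sum 0 ✓  L=6 even ✓  1≤1≤5 ✓
Π(2lᵢ+1) = 5×7×3 = 105
triangle coeff Δ(2,3,1) = 1/105
Σ_t [2,2]: t=2:+1/4 = 1/4
(3j)²=3/35 [(2 3 1; 0 0 0)], sign=-1
Σ_t [1,1]: t=1:−1/12 = -1/12
(3j)²=1/35 [(2 3 1; 1 0 -1)], sign=-1
⇒ 4πI² = 9/35
I = (+1)√(9/35/(4π)) = 0.14304817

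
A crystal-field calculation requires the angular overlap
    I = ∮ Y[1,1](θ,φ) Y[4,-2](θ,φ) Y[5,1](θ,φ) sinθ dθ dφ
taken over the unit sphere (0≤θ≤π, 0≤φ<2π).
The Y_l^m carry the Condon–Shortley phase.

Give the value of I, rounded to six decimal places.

m-sum 0 ✓  L=10 even ✓  3≤5≤5 ✓
Π(2lᵢ+1) = 3×9×11 = 297
triangle coeff Δ(1,4,5) = 1/495
Σ_t [0,0]: t=0:+1/576 = 1/576
(3j)²=5/99 [(1 4 5; 0 0 0)], sign=-1
Σ_t [0,0]: t=0:+1/2880 = 1/2880
(3j)²=2/165 [(1 4 5; 1 -2 1)], sign=+1
⇒ 4πI² = 2/11
I = (-1)√(2/11/(4π)) = -0.12028562

-0.120286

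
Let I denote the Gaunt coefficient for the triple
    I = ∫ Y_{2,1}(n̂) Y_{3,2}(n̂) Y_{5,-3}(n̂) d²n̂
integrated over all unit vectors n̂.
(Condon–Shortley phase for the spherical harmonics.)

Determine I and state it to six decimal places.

Checks pass: Σm=0; 10 even; l₃=5∈[1,5].
(2·2+1)(2·3+1)(2·5+1) = 385
Δ: 0! 4! 6! / 11! → 1/2310
sum: t=0:+1/144 = 1/144
3j²(2 3 5; 0 0 0) = Δ·Π!·Σ² = 10/231  (sign -1)
sum: t=0:+1/720 = 1/720
3j²(2 3 5; 1 2 -3) = Δ·Π!·Σ² = 8/165  (sign +1)
combine: 4πI² = 385·10/231·8/165 = 80/99
take √, sign -1: I = -0.25358436

-0.253584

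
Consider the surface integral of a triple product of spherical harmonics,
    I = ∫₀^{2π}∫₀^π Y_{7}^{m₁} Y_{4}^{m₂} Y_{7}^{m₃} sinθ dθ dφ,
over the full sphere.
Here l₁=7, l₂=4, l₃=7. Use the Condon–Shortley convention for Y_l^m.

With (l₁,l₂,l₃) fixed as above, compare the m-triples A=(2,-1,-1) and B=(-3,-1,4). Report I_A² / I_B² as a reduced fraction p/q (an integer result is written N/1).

l's match ⇒ only the (l;m) 3-j factors differ between A and B.
A: triangle coeff Δ(7,4,7) = 1/58198140; Σ_t [0,3]: t=0:+1/2073600 t=1:−1/414720 t=2:+1/725760 t=3:−1/11612160 = -37/58060800; (3j)²=4107/646646 [(7 4 7; 2 -1 -1)], sign=-1
B: triangle coeff Δ(7,4,7) = 1/58198140; Σ_t [0,3]: t=0:+1/522547200 t=1:−1/8709120 t=2:+1/1935360 t=3:−1/4354560 = 13/74649600; (3j)²=91/11628 [(7 4 7; -3 -1 4)], sign=-1
I_A²/I_B² = (4107/646646)/(91/11628) = 73926/91091

73926/91091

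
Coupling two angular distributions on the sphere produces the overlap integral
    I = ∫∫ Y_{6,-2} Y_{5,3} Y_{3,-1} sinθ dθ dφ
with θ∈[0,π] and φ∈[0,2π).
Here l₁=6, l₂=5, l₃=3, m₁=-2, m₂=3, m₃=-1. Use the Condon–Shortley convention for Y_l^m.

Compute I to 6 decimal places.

-0.145631

Checks pass: Σm=0; 14 even; l₃=3∈[1,11].
(2·6+1)(2·5+1)(2·3+1) = 1001
Δ: 8! 4! 2! / 15! → 1/675675
sum: t=3:−1/8640 t=4:+1/2304 t=5:−1/8640 = 7/34560
3j²(6 5 3; 0 0 0) = Δ·Π!·Σ² = 7/429  (sign -1)
sum: t=6:+1/11520 t=7:−1/30240 t=8:+1/1935360 = 1/18432
3j²(6 5 3; -2 3 -1) = Δ·Π!·Σ² = 7/429  (sign +1)
combine: 4πI² = 1001·7/429·7/429 = 343/1287
take √, sign -1: I = -0.14563067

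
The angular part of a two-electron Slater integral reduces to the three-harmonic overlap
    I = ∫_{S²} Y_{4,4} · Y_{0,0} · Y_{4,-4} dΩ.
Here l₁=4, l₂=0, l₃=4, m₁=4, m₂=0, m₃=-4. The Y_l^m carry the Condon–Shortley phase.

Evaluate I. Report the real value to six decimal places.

Checks pass: Σm=0; 8 even; l₃=4∈[4,4].
(2·4+1)(2·0+1)(2·4+1) = 81
Δ: 0! 8! 0! / 9! → 1/9
sum: t=0:+1/576 = 1/576
3j²(4 0 4; 0 0 0) = Δ·Π!·Σ² = 1/9  (sign +1)
sum: t=0:+1/40320 = 1/40320
3j²(4 0 4; 4 0 -4) = Δ·Π!·Σ² = 1/9  (sign +1)
combine: 4πI² = 81·1/9·1/9 = 1/1
take √, sign +1: I = 0.28209479

0.282095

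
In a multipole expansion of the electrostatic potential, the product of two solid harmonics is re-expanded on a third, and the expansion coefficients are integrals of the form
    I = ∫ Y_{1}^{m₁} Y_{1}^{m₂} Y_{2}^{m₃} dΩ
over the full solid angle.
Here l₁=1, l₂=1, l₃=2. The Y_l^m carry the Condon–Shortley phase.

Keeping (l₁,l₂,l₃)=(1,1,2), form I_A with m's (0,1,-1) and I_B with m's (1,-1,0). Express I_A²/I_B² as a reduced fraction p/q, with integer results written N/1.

Shared (l₁,l₂,l₃)=(1,1,2): N and (l;000)² cancel in I_A²/I_B².
A: Δ = 0!·2!·2!/5! = 1/30; Racah Σ t=0..0: t=0:+1/2 = 1/2; ⇒ 3j(1 1 2; 0 1 -1)² = 1/10, sgn -1
B: Δ = 0!·2!·2!/5! = 1/30; Racah Σ t=0..0: t=0:+1/4 = 1/4; ⇒ 3j(1 1 2; 1 -1 0)² = 1/30, sgn +1
I_A²/I_B² = (1/10)/(1/30) = 3/1

3/1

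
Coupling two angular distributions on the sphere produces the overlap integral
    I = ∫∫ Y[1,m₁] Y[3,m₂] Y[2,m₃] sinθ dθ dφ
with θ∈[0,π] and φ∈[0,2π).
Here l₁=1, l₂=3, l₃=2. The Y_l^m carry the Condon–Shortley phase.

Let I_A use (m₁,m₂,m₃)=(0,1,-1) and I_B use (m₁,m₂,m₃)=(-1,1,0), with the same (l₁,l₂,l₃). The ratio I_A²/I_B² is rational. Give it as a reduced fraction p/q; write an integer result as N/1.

l's match ⇒ only the (l;m) 3-j factors differ between A and B.
A: triangle coeff Δ(1,3,2) = 1/105; Σ_t [1,1]: t=1:−1/6 = -1/6; (3j)²=8/105 [(1 3 2; 0 1 -1)], sign=+1
B: triangle coeff Δ(1,3,2) = 1/105; Σ_t [2,2]: t=2:+1/8 = 1/8; (3j)²=2/35 [(1 3 2; -1 1 0)], sign=+1
I_A²/I_B² = (8/105)/(2/35) = 4/3

4/3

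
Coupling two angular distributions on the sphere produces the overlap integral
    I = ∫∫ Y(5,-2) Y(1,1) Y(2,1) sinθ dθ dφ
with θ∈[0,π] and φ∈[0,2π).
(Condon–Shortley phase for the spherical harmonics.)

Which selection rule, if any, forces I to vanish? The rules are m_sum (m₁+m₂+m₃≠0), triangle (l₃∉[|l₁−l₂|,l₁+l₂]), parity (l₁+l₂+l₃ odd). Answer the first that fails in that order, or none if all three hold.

triangle

Σmᵢ = 0  ✓
l₃∈[|l₁−l₂|,l₁+l₂]=[4,6], have l₃=2  ✗
Σlᵢ = 8 ⇒ even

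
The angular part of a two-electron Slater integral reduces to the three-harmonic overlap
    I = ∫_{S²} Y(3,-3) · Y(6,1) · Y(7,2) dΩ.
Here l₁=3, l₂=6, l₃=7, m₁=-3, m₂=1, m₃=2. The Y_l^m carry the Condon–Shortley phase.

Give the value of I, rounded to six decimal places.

m-sum 0 ✓  L=16 even ✓  3≤7≤9 ✓
Π(2lᵢ+1) = 7×13×15 = 1365
triangle coeff Δ(3,6,7) = 1/2042040
Σ_t [0,2]: t=0:+1/207360 t=1:−1/57600 t=2:+1/207360 = -1/129600
(3j)²=168/12155 [(3 6 7; 0 0 0)], sign=+1
Σ_t [2,2]: t=2:+1/691200 = 1/691200
(3j)²=189/9724 [(3 6 7; -3 1 2)], sign=-1
⇒ 4πI² = 166698/454597
I = (-1)√(166698/454597/(4π)) = -0.17082325

-0.170823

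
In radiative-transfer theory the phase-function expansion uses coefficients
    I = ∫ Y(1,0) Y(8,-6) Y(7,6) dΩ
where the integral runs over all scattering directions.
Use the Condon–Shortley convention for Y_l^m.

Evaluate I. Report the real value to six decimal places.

Checks pass: Σm=0; 16 even; l₃=7∈[7,9].
(2·1+1)(2·8+1)(2·7+1) = 765
Δ: 2! 0! 14! / 17! → 1/2040
sum: t=1:−1/25401600 = -1/25401600
3j²(1 8 7; 0 0 0) = Δ·Π!·Σ² = 8/255  (sign +1)
sum: t=1:−1/6227020800 = -1/6227020800
3j²(1 8 7; 0 -6 6) = Δ·Π!·Σ² = 7/510  (sign +1)
combine: 4πI² = 765·8/255·7/510 = 28/85
take √, sign +1: I = 0.16190663

0.161907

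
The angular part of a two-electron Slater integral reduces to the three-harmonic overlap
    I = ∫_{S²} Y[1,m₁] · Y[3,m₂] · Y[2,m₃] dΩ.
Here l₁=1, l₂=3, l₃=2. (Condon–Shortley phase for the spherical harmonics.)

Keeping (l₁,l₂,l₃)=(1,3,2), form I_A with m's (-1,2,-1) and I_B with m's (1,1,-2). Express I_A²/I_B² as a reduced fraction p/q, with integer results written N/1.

Shared (l₁,l₂,l₃)=(1,3,2): N and (l;000)² cancel in I_A²/I_B².
A: Δ = 2!·0!·4!/7! = 1/105; Racah Σ t=2..2: t=2:+1/12 = 1/12; ⇒ 3j(1 3 2; -1 2 -1)² = 2/21, sgn -1
B: Δ = 2!·0!·4!/7! = 1/105; Racah Σ t=0..0: t=0:+1/48 = 1/48; ⇒ 3j(1 3 2; 1 1 -2)² = 1/105, sgn +1
I_A²/I_B² = (2/21)/(1/105) = 10/1

10/1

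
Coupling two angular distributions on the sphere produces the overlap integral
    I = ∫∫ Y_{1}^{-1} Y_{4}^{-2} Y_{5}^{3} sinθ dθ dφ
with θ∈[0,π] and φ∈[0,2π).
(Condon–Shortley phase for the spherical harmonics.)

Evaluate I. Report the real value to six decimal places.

-0.259847

Rules hold: Σm=0, L=10 even, 3≤5≤5.
N = 3·9·11 = 297
Δ = 0!·2!·8!/11! = 1/495
Racah Σ t=0..0: t=0:+1/576 = 1/576
⇒ 3j(1 4 5; 0 0 0)² = 5/99, sgn -1
Racah Σ t=0..0: t=0:+1/2880 = 1/2880
⇒ 3j(1 4 5; -1 -2 3)² = 28/495, sgn +1
4πI² = N·(3j₀)²·(3jₘ)² = 28/33
I = -1·√(0.848485/4π) = -0.25984664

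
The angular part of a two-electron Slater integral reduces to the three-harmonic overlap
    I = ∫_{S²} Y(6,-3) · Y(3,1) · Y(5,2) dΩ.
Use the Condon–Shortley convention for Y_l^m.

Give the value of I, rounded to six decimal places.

-0.152880

Checks pass: Σm=0; 14 even; l₃=5∈[3,9].
(2·6+1)(2·3+1)(2·5+1) = 1001
Δ: 4! 8! 2! / 15! → 1/675675
sum: t=1:−1/8640 t=2:+1/2304 t=3:−1/8640 = 7/34560
3j²(6 3 5; 0 0 0) = Δ·Π!·Σ² = 7/429  (sign -1)
sum: t=2:+1/40320 t=3:−1/8640 t=4:+1/34560 = -1/16128
3j²(6 3 5; -3 1 2) = Δ·Π!·Σ² = 18/1001  (sign +1)
combine: 4πI² = 1001·7/429·18/1001 = 42/143
take √, sign -1: I = -0.15288036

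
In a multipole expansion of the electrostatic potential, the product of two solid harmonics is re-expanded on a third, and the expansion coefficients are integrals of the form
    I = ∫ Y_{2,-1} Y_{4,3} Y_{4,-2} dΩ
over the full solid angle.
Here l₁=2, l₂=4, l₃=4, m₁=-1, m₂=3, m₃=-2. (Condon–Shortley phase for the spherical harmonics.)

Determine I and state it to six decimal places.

-0.187702

Checks pass: Σm=0; 10 even; l₃=4∈[2,6].
(2·2+1)(2·4+1)(2·4+1) = 405
Δ: 2! 2! 6! / 11! → 1/13860
sum: t=0:+1/192 t=1:−1/36 t=2:+1/192 = -5/288
3j²(2 4 4; 0 0 0) = Δ·Π!·Σ² = 20/693  (sign -1)
sum: t=1:−1/1440 t=2:+1/240 = 1/288
3j²(2 4 4; -1 3 -2) = Δ·Π!·Σ² = 5/132  (sign +1)
combine: 4πI² = 405·20/693·5/132 = 375/847
take √, sign -1: I = -0.18770204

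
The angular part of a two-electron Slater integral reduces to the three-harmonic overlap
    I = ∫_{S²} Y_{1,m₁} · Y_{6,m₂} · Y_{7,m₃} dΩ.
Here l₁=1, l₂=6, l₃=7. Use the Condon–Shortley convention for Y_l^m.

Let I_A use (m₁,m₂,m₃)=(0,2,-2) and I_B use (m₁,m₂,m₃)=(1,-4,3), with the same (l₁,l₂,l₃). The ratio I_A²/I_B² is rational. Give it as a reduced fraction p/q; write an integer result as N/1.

Shared (l₁,l₂,l₃)=(1,6,7): N and (l;000)² cancel in I_A²/I_B².
A: Δ = 0!·2!·12!/15! = 1/1365; Racah Σ t=0..0: t=0:+1/967680 = 1/967680; ⇒ 3j(1 6 7; 0 2 -2)² = 3/91, sgn -1
B: Δ = 0!·2!·12!/15! = 1/1365; Racah Σ t=0..0: t=0:+1/14515200 = 1/14515200; ⇒ 3j(1 6 7; 1 -4 3)² = 2/455, sgn +1
I_A²/I_B² = (3/91)/(2/455) = 15/2

15/2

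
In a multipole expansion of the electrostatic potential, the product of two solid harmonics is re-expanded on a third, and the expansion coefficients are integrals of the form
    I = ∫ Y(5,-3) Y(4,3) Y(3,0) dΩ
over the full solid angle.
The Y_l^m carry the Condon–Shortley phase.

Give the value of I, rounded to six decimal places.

0.103862

Checks pass: Σm=0; 12 even; l₃=3∈[1,9].
(2·5+1)(2·4+1)(2·3+1) = 693
Δ: 6! 4! 2! / 13! → 1/180180
sum: t=2:+1/576 t=3:−1/144 t=4:+1/576 = -1/288
3j²(5 4 3; 0 0 0) = Δ·Π!·Σ² = 20/1001  (sign +1)
sum: t=5:−1/1440 t=6:+1/2880 = -1/2880
3j²(5 4 3; -3 3 0) = Δ·Π!·Σ² = 7/715  (sign +1)
combine: 4πI² = 693·20/1001·7/715 = 252/1859
take √, sign +1: I = 0.10386175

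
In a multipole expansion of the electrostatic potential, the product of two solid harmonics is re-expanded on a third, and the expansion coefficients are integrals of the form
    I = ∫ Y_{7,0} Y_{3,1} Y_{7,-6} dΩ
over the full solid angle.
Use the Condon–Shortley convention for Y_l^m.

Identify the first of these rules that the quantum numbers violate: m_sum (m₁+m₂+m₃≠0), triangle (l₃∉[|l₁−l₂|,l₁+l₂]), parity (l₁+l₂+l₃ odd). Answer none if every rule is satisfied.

m_sum

m₁+m₂+m₃ = 0 + 1 − 6 = -5  ✗
triangle: |7−3|=4 ≤ l₃=7 ≤ 7+3=10
parity: l₁+l₂+l₃ = 17 is odd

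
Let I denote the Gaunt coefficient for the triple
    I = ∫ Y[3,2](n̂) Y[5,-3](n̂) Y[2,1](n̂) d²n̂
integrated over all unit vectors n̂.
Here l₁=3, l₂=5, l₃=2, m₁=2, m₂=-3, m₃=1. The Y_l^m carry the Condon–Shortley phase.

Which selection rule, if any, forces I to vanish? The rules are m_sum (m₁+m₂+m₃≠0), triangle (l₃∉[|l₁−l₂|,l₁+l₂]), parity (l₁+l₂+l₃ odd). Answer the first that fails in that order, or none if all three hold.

Σmᵢ = 0  ✓
l₃∈[|l₁−l₂|,l₁+l₂]=[2,8], have l₃=2  ✓
Σlᵢ = 10 ⇒ even  ✓

none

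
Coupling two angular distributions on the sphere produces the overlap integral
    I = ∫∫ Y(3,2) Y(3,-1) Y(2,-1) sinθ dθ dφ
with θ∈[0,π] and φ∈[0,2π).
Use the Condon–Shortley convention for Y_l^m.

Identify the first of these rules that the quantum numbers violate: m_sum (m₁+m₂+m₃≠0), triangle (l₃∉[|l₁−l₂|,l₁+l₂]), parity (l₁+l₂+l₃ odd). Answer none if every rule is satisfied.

none

azimuthal sum: 2 − 1 − 1 = 0  ✓
0 ≤ 2 ≤ 6 (triangle on l)  ✓
L = 3 + 3 + 2 = 8 (even)  ✓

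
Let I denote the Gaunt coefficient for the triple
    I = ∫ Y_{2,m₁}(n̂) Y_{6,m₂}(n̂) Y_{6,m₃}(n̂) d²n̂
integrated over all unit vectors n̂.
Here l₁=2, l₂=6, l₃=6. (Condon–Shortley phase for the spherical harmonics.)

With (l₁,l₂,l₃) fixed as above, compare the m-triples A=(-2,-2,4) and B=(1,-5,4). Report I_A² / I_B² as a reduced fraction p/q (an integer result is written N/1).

20/33

Same 2,6,6: normalisation and zero-m 3j drop out of the ratio.
A: Δ: 2! 2! 10! / 15! → 1/90090; sum: t=2:+1/322560 = 1/322560; 3j²(2 6 6; -2 -2 4) = Δ·Π!·Σ² = 18/1001  (sign +1)
B: Δ: 2! 2! 10! / 15! → 1/90090; sum: t=0:+1/725760 t=1:−1/7257600 = 1/806400; 3j²(2 6 6; 1 -5 4) = Δ·Π!·Σ² = 27/910  (sign +1)
I_A²/I_B² = (18/1001)/(27/910) = 20/33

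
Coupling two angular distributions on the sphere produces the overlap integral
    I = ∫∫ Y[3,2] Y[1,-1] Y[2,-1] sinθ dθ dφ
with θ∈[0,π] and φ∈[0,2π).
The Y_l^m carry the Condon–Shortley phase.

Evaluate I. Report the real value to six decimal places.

0.261169

Checks pass: Σm=0; 6 even; l₃=2∈[2,4].
(2·3+1)(2·1+1)(2·2+1) = 105
Δ: 2! 4! 0! / 7! → 1/105
sum: t=1:−1/4 = -1/4
3j²(3 1 2; 0 0 0) = Δ·Π!·Σ² = 3/35  (sign -1)
sum: t=0:+1/12 = 1/12
3j²(3 1 2; 2 -1 -1) = Δ·Π!·Σ² = 2/21  (sign -1)
combine: 4πI² = 105·3/35·2/21 = 6/7
take √, sign +1: I = 0.26116903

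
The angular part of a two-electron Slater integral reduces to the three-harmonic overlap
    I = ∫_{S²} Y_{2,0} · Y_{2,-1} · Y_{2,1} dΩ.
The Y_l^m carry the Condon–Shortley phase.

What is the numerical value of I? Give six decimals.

-0.090112

m-sum 0 ✓  L=6 even ✓  0≤2≤4 ✓
Π(2lᵢ+1) = 5×5×5 = 125
triangle coeff Δ(2,2,2) = 1/630
Σ_t [0,2]: t=0:+1/8 t=1:−1/1 t=2:+1/8 = -3/4
(3j)²=2/35 [(2 2 2; 0 0 0)], sign=-1
Σ_t [0,1]: t=0:+1/4 t=1:−1/2 = -1/4
(3j)²=1/70 [(2 2 2; 0 -1 1)], sign=+1
⇒ 4πI² = 5/49
I = (-1)√(5/49/(4π)) = -0.09011188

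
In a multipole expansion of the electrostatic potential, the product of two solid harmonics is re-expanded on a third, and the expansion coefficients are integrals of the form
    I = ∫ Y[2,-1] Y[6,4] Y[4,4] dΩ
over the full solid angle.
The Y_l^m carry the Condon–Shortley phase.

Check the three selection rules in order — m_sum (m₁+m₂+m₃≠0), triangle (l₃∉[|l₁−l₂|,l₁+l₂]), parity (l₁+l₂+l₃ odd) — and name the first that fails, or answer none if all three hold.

m_sum

m₁+m₂+m₃ = -1 + 4 + 4 = 7  ✗
triangle: |2−6|=4 ≤ l₃=4 ≤ 2+6=8
parity: l₁+l₂+l₃ = 12 is even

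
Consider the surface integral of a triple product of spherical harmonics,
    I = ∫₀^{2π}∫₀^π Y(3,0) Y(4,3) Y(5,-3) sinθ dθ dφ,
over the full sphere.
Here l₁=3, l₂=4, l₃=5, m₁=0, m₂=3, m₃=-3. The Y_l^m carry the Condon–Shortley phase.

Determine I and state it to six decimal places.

0.103862

Checks pass: Σm=0; 12 even; l₃=5∈[1,7].
(2·3+1)(2·4+1)(2·5+1) = 693
Δ: 2! 4! 6! / 13! → 1/180180
sum: t=0:+1/576 t=1:−1/144 t=2:+1/576 = -1/288
3j²(3 4 5; 0 0 0) = Δ·Π!·Σ² = 20/1001  (sign +1)
sum: t=1:−1/2880 t=2:+1/1440 = 1/2880
3j²(3 4 5; 0 3 -3) = Δ·Π!·Σ² = 7/715  (sign +1)
combine: 4πI² = 693·20/1001·7/715 = 252/1859
take √, sign +1: I = 0.10386175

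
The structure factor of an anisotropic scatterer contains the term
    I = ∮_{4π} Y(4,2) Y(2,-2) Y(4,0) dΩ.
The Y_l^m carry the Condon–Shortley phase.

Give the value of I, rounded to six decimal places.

m-sum 0 ✓  L=10 even ✓  2≤4≤6 ✓
Π(2lᵢ+1) = 9×5×9 = 405
triangle coeff Δ(4,2,4) = 1/13860
Σ_t [0,2]: t=0:+1/192 t=1:−1/36 t=2:+1/192 = -5/288
(3j)²=20/693 [(4 2 4; 0 0 0)], sign=-1
Σ_t [0,0]: t=0:+1/192 = 1/192
(3j)²=3/77 [(4 2 4; 2 -2 0)], sign=+1
⇒ 4πI² = 2700/5929
I = (-1)√(2700/5929/(4π)) = -0.19036462

-0.190365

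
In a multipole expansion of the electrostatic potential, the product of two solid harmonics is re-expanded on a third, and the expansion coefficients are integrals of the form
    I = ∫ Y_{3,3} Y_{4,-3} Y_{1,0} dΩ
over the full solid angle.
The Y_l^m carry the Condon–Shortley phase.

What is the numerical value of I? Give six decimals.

Rules hold: Σm=0, L=8 even, 1≤1≤7.
N = 7·9·3 = 189
Δ = 6!·0!·2!/9! = 1/252
Racah Σ t=3..3: t=3:−1/36 = -1/36
⇒ 3j(3 4 1; 0 0 0)² = 4/63, sgn +1
Racah Σ t=0..0: t=0:+1/720 = 1/720
⇒ 3j(3 4 1; 3 -3 0)² = 1/36, sgn -1
4πI² = N·(3j₀)²·(3jₘ)² = 1/3
I = -1·√(0.333333/4π) = -0.16286750

-0.162868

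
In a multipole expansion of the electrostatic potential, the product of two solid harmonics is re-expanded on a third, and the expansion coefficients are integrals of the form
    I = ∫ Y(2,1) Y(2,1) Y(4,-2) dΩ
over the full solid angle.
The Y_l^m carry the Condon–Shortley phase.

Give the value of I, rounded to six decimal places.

m-sum 0 ✓  L=8 even ✓  0≤4≤4 ✓
Π(2lᵢ+1) = 5×5×9 = 225
triangle coeff Δ(2,2,4) = 1/630
Σ_t [0,0]: t=0:+1/16 = 1/16
(3j)²=2/35 [(2 2 4; 0 0 0)], sign=+1
Σ_t [0,0]: t=0:+1/36 = 1/36
(3j)²=4/63 [(2 2 4; 1 1 -2)], sign=+1
⇒ 4πI² = 40/49
I = (+1)√(40/49/(4π)) = 0.25487487

0.254875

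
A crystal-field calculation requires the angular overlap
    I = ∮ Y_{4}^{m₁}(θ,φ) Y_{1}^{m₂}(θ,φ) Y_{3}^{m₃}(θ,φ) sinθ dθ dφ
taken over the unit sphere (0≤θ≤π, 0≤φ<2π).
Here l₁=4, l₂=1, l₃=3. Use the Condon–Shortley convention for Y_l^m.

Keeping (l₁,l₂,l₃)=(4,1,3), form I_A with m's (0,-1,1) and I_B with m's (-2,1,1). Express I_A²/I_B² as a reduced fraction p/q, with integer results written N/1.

Shared (l₁,l₂,l₃)=(4,1,3): N and (l;000)² cancel in I_A²/I_B².
A: Δ = 2!·6!·0!/9! = 1/252; Racah Σ t=0..0: t=0:+1/96 = 1/96; ⇒ 3j(4 1 3; 0 -1 1)² = 1/42, sgn +1
B: Δ = 2!·6!·0!/9! = 1/252; Racah Σ t=2..2: t=2:+1/96 = 1/96; ⇒ 3j(4 1 3; -2 1 1)² = 5/84, sgn +1
I_A²/I_B² = (1/42)/(5/84) = 2/5

2/5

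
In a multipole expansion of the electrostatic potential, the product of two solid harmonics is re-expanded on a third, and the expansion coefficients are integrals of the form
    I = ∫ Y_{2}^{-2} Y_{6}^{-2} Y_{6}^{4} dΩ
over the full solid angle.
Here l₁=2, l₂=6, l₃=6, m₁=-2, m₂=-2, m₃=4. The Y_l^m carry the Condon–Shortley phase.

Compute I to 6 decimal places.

-0.153870

Rules hold: Σm=0, L=14 even, 4≤6≤8.
N = 5·13·13 = 845
Δ = 2!·2!·10!/15! = 1/90090
Racah Σ t=0..2: t=0:+1/69120 t=1:−1/14400 t=2:+1/69120 = -7/172800
⇒ 3j(2 6 6; 0 0 0)² = 14/715, sgn -1
Racah Σ t=2..2: t=2:+1/322560 = 1/322560
⇒ 3j(2 6 6; -2 -2 4)² = 18/1001, sgn +1
4πI² = N·(3j₀)²·(3jₘ)² = 36/121
I = -1·√(0.297521/4π) = -0.15386989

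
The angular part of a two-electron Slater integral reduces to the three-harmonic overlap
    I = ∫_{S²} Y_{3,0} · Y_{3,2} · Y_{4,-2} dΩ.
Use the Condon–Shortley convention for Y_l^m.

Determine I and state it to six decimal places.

Checks pass: Σm=0; 10 even; l₃=4∈[0,6].
(2·3+1)(2·3+1)(2·4+1) = 441
Δ: 2! 4! 4! / 11! → 1/34650
sum: t=0:+1/72 t=1:−1/16 t=2:+1/72 = -5/144
3j²(3 3 4; 0 0 0) = Δ·Π!·Σ² = 2/77  (sign -1)
sum: t=1:−1/96 t=2:+1/72 = 1/288
3j²(3 3 4; 0 2 -2) = Δ·Π!·Σ² = 1/462  (sign +1)
combine: 4πI² = 441·2/77·1/462 = 3/121
take √, sign -1: I = -0.04441841

-0.044418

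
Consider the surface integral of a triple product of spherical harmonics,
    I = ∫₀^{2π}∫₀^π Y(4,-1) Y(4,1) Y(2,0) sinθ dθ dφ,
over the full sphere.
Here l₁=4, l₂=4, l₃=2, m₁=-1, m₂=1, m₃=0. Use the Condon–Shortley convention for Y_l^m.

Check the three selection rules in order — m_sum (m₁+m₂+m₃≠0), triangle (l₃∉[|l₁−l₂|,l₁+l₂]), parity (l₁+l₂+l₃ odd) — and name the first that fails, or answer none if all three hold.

none

m₁+m₂+m₃ = -1 + 1 + 0 = 0  ✓
triangle: |4−4|=0 ≤ l₃=2 ≤ 4+4=8  ✓
parity: l₁+l₂+l₃ = 10 is even  ✓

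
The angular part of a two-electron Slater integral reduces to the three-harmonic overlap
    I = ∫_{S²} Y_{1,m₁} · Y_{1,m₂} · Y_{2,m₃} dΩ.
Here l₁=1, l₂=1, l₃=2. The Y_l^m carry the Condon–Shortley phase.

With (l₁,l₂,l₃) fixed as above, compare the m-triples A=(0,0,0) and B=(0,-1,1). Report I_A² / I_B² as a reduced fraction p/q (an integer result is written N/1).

Same 1,1,2: normalisation and zero-m 3j drop out of the ratio.
A: Δ: 0! 2! 2! / 5! → 1/30; sum: t=0:+1/1 = 1/1; 3j²(1 1 2; 0 0 0) = Δ·Π!·Σ² = 2/15  (sign +1)
B: Δ: 0! 2! 2! / 5! → 1/30; sum: t=0:+1/2 = 1/2; 3j²(1 1 2; 0 -1 1) = Δ·Π!·Σ² = 1/10  (sign -1)
I_A²/I_B² = (2/15)/(1/10) = 4/3

4/3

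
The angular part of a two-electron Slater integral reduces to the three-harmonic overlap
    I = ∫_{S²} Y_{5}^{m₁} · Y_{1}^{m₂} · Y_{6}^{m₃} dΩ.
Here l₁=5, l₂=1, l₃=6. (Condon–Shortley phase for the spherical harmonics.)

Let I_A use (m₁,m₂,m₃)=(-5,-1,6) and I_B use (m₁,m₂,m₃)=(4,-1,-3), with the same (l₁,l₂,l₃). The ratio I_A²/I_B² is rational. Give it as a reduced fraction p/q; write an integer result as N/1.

Shared (l₁,l₂,l₃)=(5,1,6): N and (l;000)² cancel in I_A²/I_B².
A: Δ = 0!·10!·2!/13! = 1/858; Racah Σ t=0..0: t=0:+1/7257600 = 1/7257600; ⇒ 3j(5 1 6; -5 -1 6)² = 1/13, sgn +1
B: Δ = 0!·10!·2!/13! = 1/858; Racah Σ t=0..0: t=0:+1/725760 = 1/725760; ⇒ 3j(5 1 6; 4 -1 -3)² = 1/286, sgn -1
I_A²/I_B² = (1/13)/(1/286) = 22/1

22/1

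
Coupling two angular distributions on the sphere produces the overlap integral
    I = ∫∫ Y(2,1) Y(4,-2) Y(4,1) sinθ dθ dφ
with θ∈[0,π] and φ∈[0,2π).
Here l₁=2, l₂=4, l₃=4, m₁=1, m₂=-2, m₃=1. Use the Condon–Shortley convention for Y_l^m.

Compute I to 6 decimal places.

m-sum 0 ✓  L=10 even ✓  2≤4≤6 ✓
Π(2lᵢ+1) = 5×9×9 = 405
triangle coeff Δ(2,4,4) = 1/13860
Σ_t [0,2]: t=0:+1/192 t=1:−1/36 t=2:+1/192 = -5/288
(3j)²=20/693 [(2 4 4; 0 0 0)], sign=-1
Σ_t [0,1]: t=0:+1/96 t=1:−1/240 = 1/160
(3j)²=27/1540 [(2 4 4; 1 -2 1)], sign=-1
⇒ 4πI² = 1215/5929
I = (+1)√(1215/5929/(4π)) = 0.12770047

0.127700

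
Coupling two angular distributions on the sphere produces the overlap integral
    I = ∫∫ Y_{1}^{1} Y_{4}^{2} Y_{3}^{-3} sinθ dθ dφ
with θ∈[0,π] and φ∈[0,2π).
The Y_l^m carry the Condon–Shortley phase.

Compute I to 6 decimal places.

0.061558

m-sum 0 ✓  L=8 even ✓  3≤3≤5 ✓
Π(2lᵢ+1) = 3×9×7 = 189
triangle coeff Δ(1,4,3) = 1/252
Σ_t [1,1]: t=1:−1/36 = -1/36
(3j)²=4/63 [(1 4 3; 0 0 0)], sign=+1
Σ_t [0,0]: t=0:+1/1440 = 1/1440
(3j)²=1/252 [(1 4 3; 1 2 -3)], sign=+1
⇒ 4πI² = 1/21
I = (+1)√(1/21/(4π)) = 0.06155813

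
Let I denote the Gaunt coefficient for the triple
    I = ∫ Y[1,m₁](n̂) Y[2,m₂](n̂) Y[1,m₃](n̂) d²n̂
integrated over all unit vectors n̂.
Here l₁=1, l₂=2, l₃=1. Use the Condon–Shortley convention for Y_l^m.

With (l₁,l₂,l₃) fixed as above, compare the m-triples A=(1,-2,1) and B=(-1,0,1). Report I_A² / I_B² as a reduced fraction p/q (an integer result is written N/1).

Same 1,2,1: normalisation and zero-m 3j drop out of the ratio.
A: Δ: 2! 0! 2! / 5! → 1/30; sum: t=0:+1/4 = 1/4; 3j²(1 2 1; 1 -2 1) = Δ·Π!·Σ² = 1/5  (sign +1)
B: Δ: 2! 0! 2! / 5! → 1/30; sum: t=2:+1/4 = 1/4; 3j²(1 2 1; -1 0 1) = Δ·Π!·Σ² = 1/30  (sign +1)
I_A²/I_B² = (1/5)/(1/30) = 6/1

6/1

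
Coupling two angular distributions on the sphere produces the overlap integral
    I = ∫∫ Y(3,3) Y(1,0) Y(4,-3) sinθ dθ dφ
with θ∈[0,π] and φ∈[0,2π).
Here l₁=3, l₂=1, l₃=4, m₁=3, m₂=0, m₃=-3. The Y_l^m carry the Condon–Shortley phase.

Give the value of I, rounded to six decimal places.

m-sum 0 ✓  L=8 even ✓  2≤4≤4 ✓
Π(2lᵢ+1) = 7×3×9 = 189
triangle coeff Δ(3,1,4) = 1/252
Σ_t [0,0]: t=0:+1/36 = 1/36
(3j)²=4/63 [(3 1 4; 0 0 0)], sign=+1
Σ_t [0,0]: t=0:+1/720 = 1/720
(3j)²=1/36 [(3 1 4; 3 0 -3)], sign=-1
⇒ 4πI² = 1/3
I = (-1)√(1/3/(4π)) = -0.16286750

-0.162868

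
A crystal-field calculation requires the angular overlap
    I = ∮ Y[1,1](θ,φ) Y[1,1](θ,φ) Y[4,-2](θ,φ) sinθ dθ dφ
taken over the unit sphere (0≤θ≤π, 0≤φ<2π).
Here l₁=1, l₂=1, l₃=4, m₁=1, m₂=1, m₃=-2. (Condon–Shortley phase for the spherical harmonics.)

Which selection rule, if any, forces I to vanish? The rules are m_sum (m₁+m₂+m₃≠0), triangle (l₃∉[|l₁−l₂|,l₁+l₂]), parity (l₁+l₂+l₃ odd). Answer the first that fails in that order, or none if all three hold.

triangle

Σmᵢ = 0  ✓
l₃∈[|l₁−l₂|,l₁+l₂]=[0,2], have l₃=4  ✗
Σlᵢ = 6 ⇒ even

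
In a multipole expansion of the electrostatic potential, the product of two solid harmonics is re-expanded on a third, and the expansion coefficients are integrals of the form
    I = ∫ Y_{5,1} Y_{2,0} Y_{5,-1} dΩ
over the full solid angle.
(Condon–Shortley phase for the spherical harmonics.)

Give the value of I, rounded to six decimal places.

-0.145565

Rules hold: Σm=0, L=12 even, 3≤5≤7.
N = 11·5·11 = 605
Δ = 2!·8!·2!/13! = 1/38610
Racah Σ t=0..2: t=0:+1/2880 t=1:−1/576 t=2:+1/2880 = -1/960
⇒ 3j(5 2 5; 0 0 0)² = 10/429, sgn +1
Racah Σ t=0..2: t=0:+1/2304 t=1:−1/720 t=2:+1/5760 = -1/1280
⇒ 3j(5 2 5; 1 0 -1)² = 27/1430, sgn -1
4πI² = N·(3j₀)²·(3jₘ)² = 45/169
I = -1·√(0.266272/4π) = -0.14556534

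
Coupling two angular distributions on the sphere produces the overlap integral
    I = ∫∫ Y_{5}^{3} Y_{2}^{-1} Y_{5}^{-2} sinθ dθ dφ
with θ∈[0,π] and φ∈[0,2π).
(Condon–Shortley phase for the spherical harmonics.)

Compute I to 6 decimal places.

-0.161739

Rules hold: Σm=0, L=12 even, 3≤5≤7.
N = 11·5·11 = 605
Δ = 2!·8!·2!/13! = 1/38610
Racah Σ t=0..2: t=0:+1/2880 t=1:−1/576 t=2:+1/2880 = -1/960
⇒ 3j(5 2 5; 0 0 0)² = 10/429, sgn +1
Racah Σ t=0..1: t=0:+1/2880 t=1:−1/10080 = 1/4032
⇒ 3j(5 2 5; 3 -1 -2)² = 10/429, sgn -1
4πI² = N·(3j₀)²·(3jₘ)² = 500/1521
I = -1·√(0.328731/4π) = -0.16173926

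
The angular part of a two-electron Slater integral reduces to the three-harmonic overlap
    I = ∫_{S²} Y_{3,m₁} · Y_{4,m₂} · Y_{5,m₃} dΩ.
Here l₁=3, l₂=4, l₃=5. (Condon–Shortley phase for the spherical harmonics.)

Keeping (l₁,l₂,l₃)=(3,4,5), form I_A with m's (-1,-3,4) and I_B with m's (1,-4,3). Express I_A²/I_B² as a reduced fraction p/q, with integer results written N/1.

Same 3,4,5: normalisation and zero-m 3j drop out of the ratio.
A: Δ: 2! 4! 6! / 13! → 1/180180; sum: t=0:+1/5760 t=1:−1/4320 = -1/17280; 3j²(3 4 5; -1 -3 4) = Δ·Π!·Σ² = 7/4290  (sign +1)
B: Δ: 2! 4! 6! / 13! → 1/180180; sum: t=0:+1/5760 = 1/5760; 3j²(3 4 5; 1 -4 3) = Δ·Π!·Σ² = 56/2145  (sign +1)
I_A²/I_B² = (7/4290)/(56/2145) = 1/16

1/16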